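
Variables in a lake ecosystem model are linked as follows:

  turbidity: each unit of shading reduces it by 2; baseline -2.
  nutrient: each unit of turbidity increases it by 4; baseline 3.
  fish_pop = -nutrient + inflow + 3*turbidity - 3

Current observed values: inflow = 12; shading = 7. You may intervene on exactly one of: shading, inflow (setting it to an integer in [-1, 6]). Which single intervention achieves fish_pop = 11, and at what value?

Intervening on shading: fish_pop = 2*shading + 8. Reaching 11 requires shading = 3/2, not an integer.
Intervening on inflow: with other inputs at their observed values, fish_pop = inflow + 10. Solving for 11 gives inflow = 1, within [-1, 6].

set inflow = 1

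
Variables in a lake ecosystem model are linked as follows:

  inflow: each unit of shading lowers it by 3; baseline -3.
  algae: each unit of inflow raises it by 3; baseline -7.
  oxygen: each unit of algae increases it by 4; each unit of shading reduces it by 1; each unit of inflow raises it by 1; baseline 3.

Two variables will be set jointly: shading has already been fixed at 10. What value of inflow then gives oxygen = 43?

inflow = 6

With shading held at 10:
Intervening on inflow fixes its value directly, overriding its dependence on shading.
Substituting into the oxygen equation gives oxygen = 13*inflow - 35.
Solve 13*inflow - 35 = 43: inflow = (43 + 35) / 13 = 6.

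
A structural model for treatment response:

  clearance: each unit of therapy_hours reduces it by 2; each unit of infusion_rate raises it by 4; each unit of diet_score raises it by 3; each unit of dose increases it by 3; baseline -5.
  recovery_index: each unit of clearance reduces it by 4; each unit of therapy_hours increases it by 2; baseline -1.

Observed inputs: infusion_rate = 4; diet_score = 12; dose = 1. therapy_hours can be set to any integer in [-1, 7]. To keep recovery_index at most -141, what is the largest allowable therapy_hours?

Substituting into the clearance equation gives clearance = -2*therapy_hours + 50.
This gives recovery_index = 10*therapy_hours - 201.
Require 10*therapy_hours - 201 ≤ -141, so therapy_hours ≤ 6.
The largest integer in [-1, 7] satisfying this is 6.

therapy_hours = 6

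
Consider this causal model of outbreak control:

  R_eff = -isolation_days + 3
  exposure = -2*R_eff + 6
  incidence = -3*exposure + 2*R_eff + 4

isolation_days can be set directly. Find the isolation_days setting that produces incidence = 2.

isolation_days = 1

Substituting into the exposure equation gives exposure = 2*isolation_days.
This gives incidence = -8*isolation_days + 10.
Solve -8*isolation_days + 10 = 2: isolation_days = (2 - 10) / -8 = 1.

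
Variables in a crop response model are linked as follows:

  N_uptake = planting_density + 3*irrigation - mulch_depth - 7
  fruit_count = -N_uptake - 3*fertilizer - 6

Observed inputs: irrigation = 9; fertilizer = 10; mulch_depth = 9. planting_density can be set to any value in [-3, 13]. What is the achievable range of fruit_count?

-60 to -44

Substituting into the N_uptake equation gives N_uptake = planting_density + 11.
Substituting into the fruit_count equation gives fruit_count = -planting_density - 47.
Linear in planting_density, so extremes are at the endpoints: planting_density = -3 gives fruit_count = -44; planting_density = 13 gives fruit_count = -60.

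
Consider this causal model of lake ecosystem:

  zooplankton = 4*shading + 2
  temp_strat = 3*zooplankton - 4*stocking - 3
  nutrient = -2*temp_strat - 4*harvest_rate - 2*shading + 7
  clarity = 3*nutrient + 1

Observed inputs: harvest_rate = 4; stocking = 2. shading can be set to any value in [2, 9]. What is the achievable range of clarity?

-698 to -152

Substituting into the temp_strat equation gives temp_strat = 12*shading - 5.
Substituting into the nutrient equation gives nutrient = -26*shading + 1.
So clarity = -78*shading + 4.
Linear in shading, so extremes are at the endpoints: shading = 2 gives clarity = -152; shading = 9 gives clarity = -698.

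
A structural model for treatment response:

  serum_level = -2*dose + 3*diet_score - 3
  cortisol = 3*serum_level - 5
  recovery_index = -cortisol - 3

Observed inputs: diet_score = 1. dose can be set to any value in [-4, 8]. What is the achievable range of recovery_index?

-22 to 50

Substituting into the serum_level equation gives serum_level = -2*dose.
Substituting into the cortisol equation gives cortisol = -6*dose - 5.
Substituting into the recovery_index equation gives recovery_index = 6*dose + 2.
Linear in dose, so extremes are at the endpoints: dose = -4 gives recovery_index = -22; dose = 8 gives recovery_index = 50.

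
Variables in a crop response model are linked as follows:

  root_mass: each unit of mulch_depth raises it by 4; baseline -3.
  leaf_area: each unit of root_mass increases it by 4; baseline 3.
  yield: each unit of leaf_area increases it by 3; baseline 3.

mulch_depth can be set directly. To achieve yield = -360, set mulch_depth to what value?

mulch_depth = -7

Substituting into the leaf_area equation gives leaf_area = 16*mulch_depth - 9.
yield becomes 48*mulch_depth - 24.
Solve 48*mulch_depth - 24 = -360: mulch_depth = (-360 + 24) / 48 = -7.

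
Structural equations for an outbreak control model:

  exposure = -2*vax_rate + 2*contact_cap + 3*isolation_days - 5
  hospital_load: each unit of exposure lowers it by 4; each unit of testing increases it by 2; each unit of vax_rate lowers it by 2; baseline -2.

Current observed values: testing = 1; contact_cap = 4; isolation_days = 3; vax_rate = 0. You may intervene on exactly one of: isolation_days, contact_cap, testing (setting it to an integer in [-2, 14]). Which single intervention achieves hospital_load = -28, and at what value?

Intervening on isolation_days: hospital_load = -12*isolation_days - 12. Reaching -28 requires isolation_days = 4/3, not an integer.
Intervening on contact_cap: hospital_load = -8*contact_cap - 16. Reaching -28 requires contact_cap = 3/2, not an integer.
Intervening on testing: with other inputs at their observed values, hospital_load = 2*testing - 50. Solving for -28 gives testing = 11, within [-2, 14].

set testing = 11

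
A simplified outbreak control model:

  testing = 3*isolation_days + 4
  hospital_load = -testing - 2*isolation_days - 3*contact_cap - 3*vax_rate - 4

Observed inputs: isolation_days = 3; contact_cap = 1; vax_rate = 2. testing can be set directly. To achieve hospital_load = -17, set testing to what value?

testing = -2

Intervening on testing fixes its value directly, overriding its dependence on isolation_days.
Substituting into the hospital_load equation gives hospital_load = -testing - 19.
Solve -testing - 19 = -17: testing = (-17 + 19) / -1 = -2.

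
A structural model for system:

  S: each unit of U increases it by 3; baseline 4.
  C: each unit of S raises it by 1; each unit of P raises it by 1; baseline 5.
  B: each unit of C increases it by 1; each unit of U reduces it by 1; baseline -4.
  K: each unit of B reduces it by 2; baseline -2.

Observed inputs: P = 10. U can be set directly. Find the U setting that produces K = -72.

Substituting into the C equation gives C = 3*U + 19.
This gives B = 2*U + 15.
This gives K = -4*U - 32.
Solve -4*U - 32 = -72: U = (-72 + 32) / -4 = 10.

U = 10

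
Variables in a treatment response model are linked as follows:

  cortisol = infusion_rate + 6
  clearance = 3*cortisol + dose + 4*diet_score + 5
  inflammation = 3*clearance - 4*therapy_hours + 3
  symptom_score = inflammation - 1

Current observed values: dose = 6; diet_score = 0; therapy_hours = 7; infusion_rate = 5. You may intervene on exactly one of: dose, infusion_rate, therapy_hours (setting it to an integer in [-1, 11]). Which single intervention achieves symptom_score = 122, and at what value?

set therapy_hours = 3

Intervening on dose: symptom_score = 3*dose + 88. Reaching 122 requires dose = 34/3, not an integer.
Intervening on infusion_rate: symptom_score = 9*infusion_rate + 61. Reaching 122 requires infusion_rate = 61/9, not an integer.
Intervening on therapy_hours: with other inputs at their observed values, symptom_score = -4*therapy_hours + 134. Solving for 122 gives therapy_hours = 3, within [-1, 11].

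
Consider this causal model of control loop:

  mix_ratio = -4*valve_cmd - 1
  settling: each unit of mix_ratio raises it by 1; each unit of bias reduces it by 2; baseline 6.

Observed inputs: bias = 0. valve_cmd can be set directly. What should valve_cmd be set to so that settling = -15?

Substituting into the settling equation gives settling = -4*valve_cmd + 5.
Solve -4*valve_cmd + 5 = -15: valve_cmd = (-15 - 5) / -4 = 5.

valve_cmd = 5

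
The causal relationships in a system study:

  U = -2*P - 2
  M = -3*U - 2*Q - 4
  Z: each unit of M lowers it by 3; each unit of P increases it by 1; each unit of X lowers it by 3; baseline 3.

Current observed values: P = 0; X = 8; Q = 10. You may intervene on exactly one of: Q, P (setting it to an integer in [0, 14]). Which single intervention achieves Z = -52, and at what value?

set P = 5

Intervening on Q: Z = 6*Q - 27. Reaching -52 requires Q = -25/6, not an integer.
Intervening on P: with other inputs at their observed values, Z = -17*P + 33. Solving for -52 gives P = 5, within [0, 14].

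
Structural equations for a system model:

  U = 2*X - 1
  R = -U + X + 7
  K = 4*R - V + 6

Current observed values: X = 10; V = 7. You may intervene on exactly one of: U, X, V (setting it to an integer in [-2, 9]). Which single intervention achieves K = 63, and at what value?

Intervening on U: with other inputs at their observed values, K = -4*U + 67. Solving for 63 gives U = 1, within [-2, 9].
Intervening on X: K = -4*X + 31. Reaching 63 requires X = -8, outside [-2, 9].
Intervening on V: K = -V - 2. Reaching 63 requires V = -65, outside [-2, 9].

set U = 1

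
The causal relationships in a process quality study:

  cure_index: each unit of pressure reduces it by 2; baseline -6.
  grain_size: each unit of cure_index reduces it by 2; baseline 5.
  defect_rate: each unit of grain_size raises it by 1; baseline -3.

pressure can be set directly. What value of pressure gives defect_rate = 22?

pressure = 2

Substituting into the grain_size equation gives grain_size = 4*pressure + 17.
This gives defect_rate = 4*pressure + 14.
Solve 4*pressure + 14 = 22: pressure = (22 - 14) / 4 = 2.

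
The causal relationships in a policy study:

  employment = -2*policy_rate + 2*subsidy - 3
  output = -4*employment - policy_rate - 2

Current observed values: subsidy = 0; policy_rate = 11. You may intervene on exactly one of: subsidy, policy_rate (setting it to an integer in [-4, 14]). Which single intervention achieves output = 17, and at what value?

set policy_rate = 1

Intervening on subsidy: output = -8*subsidy + 87. Reaching 17 requires subsidy = 35/4, not an integer.
Intervening on policy_rate: with other inputs at their observed values, output = 7*policy_rate + 10. Solving for 17 gives policy_rate = 1, within [-4, 14].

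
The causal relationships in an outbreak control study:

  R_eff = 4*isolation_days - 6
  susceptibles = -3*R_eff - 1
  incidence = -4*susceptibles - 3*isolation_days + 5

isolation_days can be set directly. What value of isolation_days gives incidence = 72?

isolation_days = 3

Substituting into the susceptibles equation gives susceptibles = -12*isolation_days + 17.
This gives incidence = 45*isolation_days - 63.
Solve 45*isolation_days - 63 = 72: isolation_days = (72 + 63) / 45 = 3.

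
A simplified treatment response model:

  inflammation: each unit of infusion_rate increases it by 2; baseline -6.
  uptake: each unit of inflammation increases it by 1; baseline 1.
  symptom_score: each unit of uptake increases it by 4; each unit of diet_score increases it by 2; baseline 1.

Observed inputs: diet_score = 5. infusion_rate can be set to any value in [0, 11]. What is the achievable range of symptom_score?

Substituting into the uptake equation gives uptake = 2*infusion_rate - 5.
symptom_score becomes 8*infusion_rate - 9.
Linear in infusion_rate, so extremes are at the endpoints: infusion_rate = 0 gives symptom_score = -9; infusion_rate = 11 gives symptom_score = 79.

-9 to 79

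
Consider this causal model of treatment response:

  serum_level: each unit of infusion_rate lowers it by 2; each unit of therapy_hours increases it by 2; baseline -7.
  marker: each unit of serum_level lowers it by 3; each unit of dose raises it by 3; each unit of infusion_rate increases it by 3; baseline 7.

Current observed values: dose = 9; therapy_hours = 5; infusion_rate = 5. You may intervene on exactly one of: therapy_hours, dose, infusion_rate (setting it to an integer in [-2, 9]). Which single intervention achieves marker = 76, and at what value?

set therapy_hours = 4

Intervening on therapy_hours: with other inputs at their observed values, marker = -6*therapy_hours + 100. Solving for 76 gives therapy_hours = 4, within [-2, 9].
Intervening on dose: marker = 3*dose + 43. Reaching 76 requires dose = 11, outside [-2, 9].
Intervening on infusion_rate: marker = 9*infusion_rate + 25. Reaching 76 requires infusion_rate = 17/3, not an integer.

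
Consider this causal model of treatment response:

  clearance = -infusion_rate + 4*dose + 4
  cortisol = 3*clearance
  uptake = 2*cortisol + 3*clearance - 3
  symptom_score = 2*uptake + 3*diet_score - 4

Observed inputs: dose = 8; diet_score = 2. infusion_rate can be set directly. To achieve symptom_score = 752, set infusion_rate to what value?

Substituting into the clearance equation gives clearance = -infusion_rate + 36.
Substituting into the cortisol equation gives cortisol = -3*infusion_rate + 108.
This gives uptake = -9*infusion_rate + 321.
Substituting into the symptom_score equation gives symptom_score = -18*infusion_rate + 644.
Solve -18*infusion_rate + 644 = 752: infusion_rate = (752 - 644) / -18 = -6.

infusion_rate = -6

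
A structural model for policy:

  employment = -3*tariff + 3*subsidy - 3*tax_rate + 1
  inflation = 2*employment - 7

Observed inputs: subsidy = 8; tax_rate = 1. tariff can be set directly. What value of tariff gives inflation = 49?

Substituting into the employment equation gives employment = -3*tariff + 22.
So inflation = -6*tariff + 37.
Solve -6*tariff + 37 = 49: tariff = (49 - 37) / -6 = -2.

tariff = -2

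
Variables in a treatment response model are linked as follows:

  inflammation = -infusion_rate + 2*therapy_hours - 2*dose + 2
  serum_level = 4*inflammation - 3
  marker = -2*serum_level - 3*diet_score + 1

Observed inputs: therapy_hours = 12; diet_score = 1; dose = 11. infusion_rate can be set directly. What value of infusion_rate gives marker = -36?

infusion_rate = -1

Substituting into the inflammation equation gives inflammation = -infusion_rate + 4.
Substituting into the serum_level equation gives serum_level = -4*infusion_rate + 13.
So marker = 8*infusion_rate - 28.
Solve 8*infusion_rate - 28 = -36: infusion_rate = (-36 + 28) / 8 = -1.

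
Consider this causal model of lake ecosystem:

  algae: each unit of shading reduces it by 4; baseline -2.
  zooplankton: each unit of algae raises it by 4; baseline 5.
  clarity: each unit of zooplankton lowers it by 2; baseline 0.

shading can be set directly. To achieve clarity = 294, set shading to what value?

shading = 9

Substituting into the zooplankton equation gives zooplankton = -16*shading - 3.
clarity becomes 32*shading + 6.
Solve 32*shading + 6 = 294: shading = (294 - 6) / 32 = 9.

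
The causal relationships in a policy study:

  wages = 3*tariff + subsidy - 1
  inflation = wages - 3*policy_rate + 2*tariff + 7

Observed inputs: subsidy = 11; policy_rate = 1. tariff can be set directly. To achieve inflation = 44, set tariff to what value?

tariff = 6

Substituting into the wages equation gives wages = 3*tariff + 10.
Substituting into the inflation equation gives inflation = 5*tariff + 14.
Solve 5*tariff + 14 = 44: tariff = (44 - 14) / 5 = 6.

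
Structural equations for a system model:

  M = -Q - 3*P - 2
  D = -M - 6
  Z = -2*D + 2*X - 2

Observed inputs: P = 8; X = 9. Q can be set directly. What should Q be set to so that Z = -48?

Q = 12

Substituting into the M equation gives M = -Q - 26.
D becomes Q + 20.
So Z = -2*Q - 24.
Solve -2*Q - 24 = -48: Q = (-48 + 24) / -2 = 12.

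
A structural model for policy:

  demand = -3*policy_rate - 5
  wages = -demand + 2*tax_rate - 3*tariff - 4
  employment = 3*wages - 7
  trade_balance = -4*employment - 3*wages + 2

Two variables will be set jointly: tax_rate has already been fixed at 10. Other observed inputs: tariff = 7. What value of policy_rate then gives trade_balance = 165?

With tax_rate held at 10:
Substituting into the wages equation gives wages = 3*policy_rate.
This gives employment = 9*policy_rate - 7.
Substituting into the trade_balance equation gives trade_balance = -45*policy_rate + 30.
Solve -45*policy_rate + 30 = 165: policy_rate = (165 - 30) / -45 = -3.

policy_rate = -3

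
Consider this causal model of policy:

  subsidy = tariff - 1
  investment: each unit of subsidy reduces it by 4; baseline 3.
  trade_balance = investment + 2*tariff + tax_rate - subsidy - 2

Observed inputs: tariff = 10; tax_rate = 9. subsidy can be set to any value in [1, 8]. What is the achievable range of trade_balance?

Intervening on subsidy fixes its value directly, overriding its dependence on tariff.
Substituting into the trade_balance equation gives trade_balance = -5*subsidy + 30.
Linear in subsidy, so extremes are at the endpoints: subsidy = 1 gives trade_balance = 25; subsidy = 8 gives trade_balance = -10.

-10 to 25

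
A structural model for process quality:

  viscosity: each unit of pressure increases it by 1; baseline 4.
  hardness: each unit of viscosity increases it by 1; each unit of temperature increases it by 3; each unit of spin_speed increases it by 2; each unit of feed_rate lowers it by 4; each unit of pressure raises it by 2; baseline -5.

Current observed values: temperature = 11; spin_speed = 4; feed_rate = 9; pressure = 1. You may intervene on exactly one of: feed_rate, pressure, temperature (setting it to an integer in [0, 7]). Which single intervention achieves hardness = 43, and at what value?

set feed_rate = 0

Intervening on feed_rate: with other inputs at their observed values, hardness = -4*feed_rate + 43. Solving for 43 gives feed_rate = 0, within [0, 7].
Intervening on pressure: hardness = 3*pressure + 4. Reaching 43 requires pressure = 13, outside [0, 7].
Intervening on temperature: hardness = 3*temperature - 26. Reaching 43 requires temperature = 23, outside [0, 7].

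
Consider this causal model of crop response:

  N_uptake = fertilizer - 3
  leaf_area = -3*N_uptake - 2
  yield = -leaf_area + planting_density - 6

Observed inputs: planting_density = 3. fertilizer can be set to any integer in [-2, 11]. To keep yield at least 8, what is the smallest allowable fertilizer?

Substituting into the leaf_area equation gives leaf_area = -3*fertilizer + 7.
yield becomes 3*fertilizer - 10.
Require 3*fertilizer - 10 ≥ 8, so fertilizer ≥ 6.
The smallest integer in [-2, 11] satisfying this is 6.

fertilizer = 6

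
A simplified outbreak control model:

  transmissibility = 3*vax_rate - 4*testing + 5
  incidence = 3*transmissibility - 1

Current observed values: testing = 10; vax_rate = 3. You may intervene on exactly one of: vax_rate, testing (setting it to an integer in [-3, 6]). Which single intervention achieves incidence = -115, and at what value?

set vax_rate = -1

Intervening on vax_rate: with other inputs at their observed values, incidence = 9*vax_rate - 106. Solving for -115 gives vax_rate = -1, within [-3, 6].
Intervening on testing: incidence = -12*testing + 41. Reaching -115 requires testing = 13, outside [-3, 6].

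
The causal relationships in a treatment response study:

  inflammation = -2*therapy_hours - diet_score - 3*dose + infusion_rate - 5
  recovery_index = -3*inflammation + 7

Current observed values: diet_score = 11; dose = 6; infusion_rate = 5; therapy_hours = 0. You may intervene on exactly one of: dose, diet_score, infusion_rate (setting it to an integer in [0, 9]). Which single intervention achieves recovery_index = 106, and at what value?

Intervening on dose: recovery_index = 9*dose + 40. Reaching 106 requires dose = 22/3, not an integer.
Intervening on diet_score: recovery_index = 3*diet_score + 61. Reaching 106 requires diet_score = 15, outside [0, 9].
Intervening on infusion_rate: with other inputs at their observed values, recovery_index = -3*infusion_rate + 109. Solving for 106 gives infusion_rate = 1, within [0, 9].

set infusion_rate = 1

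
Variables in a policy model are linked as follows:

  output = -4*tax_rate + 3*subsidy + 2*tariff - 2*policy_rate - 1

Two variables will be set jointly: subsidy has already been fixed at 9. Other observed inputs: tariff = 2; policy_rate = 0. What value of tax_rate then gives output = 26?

tax_rate = 1

With subsidy held at 9:
Substituting into the output equation gives output = -4*tax_rate + 30.
Solve -4*tax_rate + 30 = 26: tax_rate = (26 - 30) / -4 = 1.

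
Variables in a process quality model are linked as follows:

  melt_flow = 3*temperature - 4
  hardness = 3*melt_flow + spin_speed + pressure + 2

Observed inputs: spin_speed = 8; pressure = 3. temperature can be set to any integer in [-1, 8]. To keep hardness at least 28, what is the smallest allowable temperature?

Substituting into the hardness equation gives hardness = 9*temperature + 1.
Require 9*temperature + 1 ≥ 28, so temperature ≥ 3.
The smallest integer in [-1, 8] satisfying this is 3.

temperature = 3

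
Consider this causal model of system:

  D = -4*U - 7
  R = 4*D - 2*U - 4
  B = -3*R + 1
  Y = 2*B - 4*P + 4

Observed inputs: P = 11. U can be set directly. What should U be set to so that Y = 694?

U = 5

Substituting into the R equation gives R = -18*U - 32.
B becomes 54*U + 97.
This gives Y = 108*U + 154.
Solve 108*U + 154 = 694: U = (694 - 154) / 108 = 5.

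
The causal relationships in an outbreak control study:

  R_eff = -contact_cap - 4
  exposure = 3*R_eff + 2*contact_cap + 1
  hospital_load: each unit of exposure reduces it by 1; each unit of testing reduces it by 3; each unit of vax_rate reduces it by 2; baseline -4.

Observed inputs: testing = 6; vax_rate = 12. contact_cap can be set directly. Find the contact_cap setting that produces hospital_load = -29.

Substituting into the exposure equation gives exposure = -contact_cap - 11.
Substituting into the hospital_load equation gives hospital_load = contact_cap - 35.
Solve contact_cap - 35 = -29: contact_cap = (-29 + 35) / 1 = 6.

contact_cap = 6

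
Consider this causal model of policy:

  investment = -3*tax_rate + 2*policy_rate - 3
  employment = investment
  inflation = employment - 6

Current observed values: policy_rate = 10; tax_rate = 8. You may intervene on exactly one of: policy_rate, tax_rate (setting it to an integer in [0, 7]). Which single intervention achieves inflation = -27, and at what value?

set policy_rate = 3

Intervening on policy_rate: with other inputs at their observed values, inflation = 2*policy_rate - 33. Solving for -27 gives policy_rate = 3, within [0, 7].
Intervening on tax_rate: inflation = -3*tax_rate + 11. Reaching -27 requires tax_rate = 38/3, not an integer.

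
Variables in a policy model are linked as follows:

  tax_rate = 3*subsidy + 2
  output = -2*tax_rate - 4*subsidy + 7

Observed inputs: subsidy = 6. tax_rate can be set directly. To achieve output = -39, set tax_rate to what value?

tax_rate = 11

Intervening on tax_rate fixes its value directly, overriding its dependence on subsidy.
Substituting into the output equation gives output = -2*tax_rate - 17.
Solve -2*tax_rate - 17 = -39: tax_rate = (-39 + 17) / -2 = 11.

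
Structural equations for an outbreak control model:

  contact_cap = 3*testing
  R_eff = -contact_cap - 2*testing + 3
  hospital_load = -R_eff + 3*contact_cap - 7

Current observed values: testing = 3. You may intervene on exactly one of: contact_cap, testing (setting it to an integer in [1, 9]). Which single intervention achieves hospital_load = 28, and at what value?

set contact_cap = 8

Intervening on contact_cap: with other inputs at their observed values, hospital_load = 4*contact_cap - 4. Solving for 28 gives contact_cap = 8, within [1, 9].
Intervening on testing: hospital_load = 14*testing - 10. Reaching 28 requires testing = 19/7, not an integer.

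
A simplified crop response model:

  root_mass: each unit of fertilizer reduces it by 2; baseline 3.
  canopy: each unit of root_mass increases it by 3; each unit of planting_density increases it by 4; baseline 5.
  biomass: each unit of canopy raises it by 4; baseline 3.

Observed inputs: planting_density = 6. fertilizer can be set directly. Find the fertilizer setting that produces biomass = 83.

fertilizer = 3

Substituting into the canopy equation gives canopy = -6*fertilizer + 38.
Substituting into the biomass equation gives biomass = -24*fertilizer + 155.
Solve -24*fertilizer + 155 = 83: fertilizer = (83 - 155) / -24 = 3.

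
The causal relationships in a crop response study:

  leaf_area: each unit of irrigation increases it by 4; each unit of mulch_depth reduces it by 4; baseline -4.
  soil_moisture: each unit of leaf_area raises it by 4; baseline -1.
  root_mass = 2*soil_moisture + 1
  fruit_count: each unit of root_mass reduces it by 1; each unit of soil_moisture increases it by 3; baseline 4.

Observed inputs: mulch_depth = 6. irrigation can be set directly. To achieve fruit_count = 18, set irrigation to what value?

irrigation = 8

Substituting into the leaf_area equation gives leaf_area = 4*irrigation - 28.
Substituting into the soil_moisture equation gives soil_moisture = 16*irrigation - 113.
root_mass becomes 32*irrigation - 225.
Substituting into the fruit_count equation gives fruit_count = 16*irrigation - 110.
Solve 16*irrigation - 110 = 18: irrigation = (18 + 110) / 16 = 8.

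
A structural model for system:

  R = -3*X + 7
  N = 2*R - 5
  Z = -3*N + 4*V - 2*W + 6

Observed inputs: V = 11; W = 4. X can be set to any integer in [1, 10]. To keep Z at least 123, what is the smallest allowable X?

X = 6

Substituting into the N equation gives N = -6*X + 9.
Z becomes 18*X + 15.
Require 18*X + 15 ≥ 123, so X ≥ 6.
The smallest integer in [1, 10] satisfying this is 6.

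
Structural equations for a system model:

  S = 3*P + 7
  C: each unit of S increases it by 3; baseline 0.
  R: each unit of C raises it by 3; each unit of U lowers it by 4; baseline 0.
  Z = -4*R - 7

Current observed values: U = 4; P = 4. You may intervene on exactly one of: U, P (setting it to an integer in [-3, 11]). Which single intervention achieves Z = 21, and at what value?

Intervening on U: Z = 16*U - 691. Reaching 21 requires U = 89/2, not an integer.
Intervening on P: with other inputs at their observed values, Z = -108*P - 195. Solving for 21 gives P = -2, within [-3, 11].

set P = -2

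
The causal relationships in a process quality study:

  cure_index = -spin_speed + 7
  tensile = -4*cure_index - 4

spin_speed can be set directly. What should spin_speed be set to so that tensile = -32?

Substituting into the tensile equation gives tensile = 4*spin_speed - 32.
Solve 4*spin_speed - 32 = -32: spin_speed = (-32 + 32) / 4 = 0.

spin_speed = 0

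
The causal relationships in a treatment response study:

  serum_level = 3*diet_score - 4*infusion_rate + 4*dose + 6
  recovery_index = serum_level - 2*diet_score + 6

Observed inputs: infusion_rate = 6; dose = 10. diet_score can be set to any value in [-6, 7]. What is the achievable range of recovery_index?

Substituting into the serum_level equation gives serum_level = 3*diet_score + 22.
Substituting into the recovery_index equation gives recovery_index = diet_score + 28.
Linear in diet_score, so extremes are at the endpoints: diet_score = -6 gives recovery_index = 22; diet_score = 7 gives recovery_index = 35.

22 to 35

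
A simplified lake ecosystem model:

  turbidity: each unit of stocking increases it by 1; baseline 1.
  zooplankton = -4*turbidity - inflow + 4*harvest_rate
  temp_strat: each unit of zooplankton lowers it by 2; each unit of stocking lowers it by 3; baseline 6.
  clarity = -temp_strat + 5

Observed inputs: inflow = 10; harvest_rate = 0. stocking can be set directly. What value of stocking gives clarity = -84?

stocking = 11

Substituting into the zooplankton equation gives zooplankton = -4*stocking - 14.
This gives temp_strat = 5*stocking + 34.
So clarity = -5*stocking - 29.
Solve -5*stocking - 29 = -84: stocking = (-84 + 29) / -5 = 11.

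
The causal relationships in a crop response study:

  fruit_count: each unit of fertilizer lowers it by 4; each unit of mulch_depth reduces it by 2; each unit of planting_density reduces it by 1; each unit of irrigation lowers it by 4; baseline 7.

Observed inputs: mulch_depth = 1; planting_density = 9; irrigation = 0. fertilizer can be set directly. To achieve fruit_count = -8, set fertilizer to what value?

Substituting into the fruit_count equation gives fruit_count = -4*fertilizer - 4.
Solve -4*fertilizer - 4 = -8: fertilizer = (-8 + 4) / -4 = 1.

fertilizer = 1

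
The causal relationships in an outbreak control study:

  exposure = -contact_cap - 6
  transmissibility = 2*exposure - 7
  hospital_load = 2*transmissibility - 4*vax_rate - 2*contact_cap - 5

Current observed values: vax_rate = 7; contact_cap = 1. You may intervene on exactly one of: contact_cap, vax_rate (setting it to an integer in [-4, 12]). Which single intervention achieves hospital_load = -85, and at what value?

Intervening on contact_cap: hospital_load = -6*contact_cap - 71. Reaching -85 requires contact_cap = 7/3, not an integer.
Intervening on vax_rate: with other inputs at their observed values, hospital_load = -4*vax_rate - 49. Solving for -85 gives vax_rate = 9, within [-4, 12].

set vax_rate = 9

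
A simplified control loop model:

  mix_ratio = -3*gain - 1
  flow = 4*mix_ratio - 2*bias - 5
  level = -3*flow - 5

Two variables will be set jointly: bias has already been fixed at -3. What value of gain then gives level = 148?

With bias held at -3:
Substituting into the flow equation gives flow = -12*gain - 3.
level becomes 36*gain + 4.
Solve 36*gain + 4 = 148: gain = (148 - 4) / 36 = 4.

gain = 4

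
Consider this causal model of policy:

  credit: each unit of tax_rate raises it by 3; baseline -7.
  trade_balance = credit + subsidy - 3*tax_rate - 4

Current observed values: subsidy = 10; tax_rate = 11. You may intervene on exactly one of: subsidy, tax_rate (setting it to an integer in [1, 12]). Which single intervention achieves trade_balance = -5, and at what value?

Intervening on subsidy: with other inputs at their observed values, trade_balance = subsidy - 11. Solving for -5 gives subsidy = 6, within [1, 12].
Intervening on tax_rate: the paths from tax_rate to trade_balance cancel (net effect zero), leaving trade_balance = -1; -5 is unreachable this way.

set subsidy = 6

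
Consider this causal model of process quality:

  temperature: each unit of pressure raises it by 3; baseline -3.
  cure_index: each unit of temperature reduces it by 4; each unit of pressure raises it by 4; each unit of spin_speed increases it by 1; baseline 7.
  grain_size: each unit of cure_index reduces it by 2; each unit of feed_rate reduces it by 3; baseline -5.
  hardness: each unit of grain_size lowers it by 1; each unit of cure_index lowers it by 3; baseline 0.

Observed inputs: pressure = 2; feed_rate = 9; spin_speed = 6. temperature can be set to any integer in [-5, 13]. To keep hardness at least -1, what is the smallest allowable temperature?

temperature = -3

Intervening on temperature fixes its value directly, overriding its dependence on pressure.
Substituting into the cure_index equation gives cure_index = -4*temperature + 21.
Substituting into the grain_size equation gives grain_size = 8*temperature - 74.
Substituting into the hardness equation gives hardness = 4*temperature + 11.
Require 4*temperature + 11 ≥ -1, so temperature ≥ -3.
The smallest integer in [-5, 13] satisfying this is -3.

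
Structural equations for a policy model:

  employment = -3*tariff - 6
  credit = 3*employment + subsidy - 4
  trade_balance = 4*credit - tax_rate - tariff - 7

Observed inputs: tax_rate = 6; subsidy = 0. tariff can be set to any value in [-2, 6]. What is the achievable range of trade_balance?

Substituting into the credit equation gives credit = -9*tariff - 22.
This gives trade_balance = -37*tariff - 101.
Linear in tariff, so extremes are at the endpoints: tariff = -2 gives trade_balance = -27; tariff = 6 gives trade_balance = -323.

-323 to -27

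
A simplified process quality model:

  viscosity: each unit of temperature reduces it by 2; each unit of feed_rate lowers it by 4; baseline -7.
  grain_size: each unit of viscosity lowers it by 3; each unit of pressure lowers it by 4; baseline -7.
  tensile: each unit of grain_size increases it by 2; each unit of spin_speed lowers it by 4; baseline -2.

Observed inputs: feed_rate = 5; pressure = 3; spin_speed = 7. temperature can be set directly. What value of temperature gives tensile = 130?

Substituting into the viscosity equation gives viscosity = -2*temperature - 27.
Substituting into the grain_size equation gives grain_size = 6*temperature + 62.
This gives tensile = 12*temperature + 94.
Solve 12*temperature + 94 = 130: temperature = (130 - 94) / 12 = 3.

temperature = 3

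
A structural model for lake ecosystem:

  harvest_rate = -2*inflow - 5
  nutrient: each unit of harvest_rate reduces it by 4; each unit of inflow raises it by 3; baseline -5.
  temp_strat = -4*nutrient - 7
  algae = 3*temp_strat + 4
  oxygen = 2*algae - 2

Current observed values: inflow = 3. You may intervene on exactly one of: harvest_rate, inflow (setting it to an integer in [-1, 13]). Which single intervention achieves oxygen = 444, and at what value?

set harvest_rate = 6

Intervening on harvest_rate: with other inputs at their observed values, oxygen = 96*harvest_rate - 132. Solving for 444 gives harvest_rate = 6, within [-1, 13].
Intervening on inflow: oxygen = -264*inflow - 396. Reaching 444 requires inflow = -35/11, not an integer.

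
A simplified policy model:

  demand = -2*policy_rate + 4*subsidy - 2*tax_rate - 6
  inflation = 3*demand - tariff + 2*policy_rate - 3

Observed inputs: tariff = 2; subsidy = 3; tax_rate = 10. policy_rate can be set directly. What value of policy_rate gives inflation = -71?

policy_rate = 6

Substituting into the demand equation gives demand = -2*policy_rate - 14.
So inflation = -4*policy_rate - 47.
Solve -4*policy_rate - 47 = -71: policy_rate = (-71 + 47) / -4 = 6.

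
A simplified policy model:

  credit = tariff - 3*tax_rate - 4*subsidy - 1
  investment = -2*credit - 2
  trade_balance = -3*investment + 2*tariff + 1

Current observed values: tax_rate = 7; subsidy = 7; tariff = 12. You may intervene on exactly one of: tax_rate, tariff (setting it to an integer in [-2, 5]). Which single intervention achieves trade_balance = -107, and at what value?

Intervening on tax_rate: with other inputs at their observed values, trade_balance = -18*tax_rate - 71. Solving for -107 gives tax_rate = 2, within [-2, 5].
Intervening on tariff: trade_balance = 8*tariff - 293. Reaching -107 requires tariff = 93/4, not an integer.

set tax_rate = 2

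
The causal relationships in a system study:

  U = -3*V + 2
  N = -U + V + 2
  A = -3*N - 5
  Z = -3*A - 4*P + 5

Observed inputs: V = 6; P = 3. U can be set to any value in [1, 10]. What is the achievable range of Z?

Intervening on U fixes its value directly, overriding its dependence on V.
Substituting into the N equation gives N = -U + 8.
Substituting into the A equation gives A = 3*U - 29.
Z becomes -9*U + 80.
Linear in U, so extremes are at the endpoints: U = 1 gives Z = 71; U = 10 gives Z = -10.

-10 to 71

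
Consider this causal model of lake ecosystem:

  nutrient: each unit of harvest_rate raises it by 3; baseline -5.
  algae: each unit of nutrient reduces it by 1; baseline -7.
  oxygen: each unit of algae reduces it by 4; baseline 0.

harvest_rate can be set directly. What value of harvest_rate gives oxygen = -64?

harvest_rate = -6

Substituting into the algae equation gives algae = -3*harvest_rate - 2.
So oxygen = 12*harvest_rate + 8.
Solve 12*harvest_rate + 8 = -64: harvest_rate = (-64 - 8) / 12 = -6.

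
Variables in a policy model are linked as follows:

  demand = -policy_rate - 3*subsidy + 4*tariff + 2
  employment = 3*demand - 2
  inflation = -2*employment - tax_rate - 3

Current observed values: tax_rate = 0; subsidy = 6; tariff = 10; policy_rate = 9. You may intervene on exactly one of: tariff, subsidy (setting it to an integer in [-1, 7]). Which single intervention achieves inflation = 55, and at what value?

set tariff = 4

Intervening on tariff: with other inputs at their observed values, inflation = -24*tariff + 151. Solving for 55 gives tariff = 4, within [-1, 7].
Intervening on subsidy: inflation = 18*subsidy - 197. Reaching 55 requires subsidy = 14, outside [-1, 7].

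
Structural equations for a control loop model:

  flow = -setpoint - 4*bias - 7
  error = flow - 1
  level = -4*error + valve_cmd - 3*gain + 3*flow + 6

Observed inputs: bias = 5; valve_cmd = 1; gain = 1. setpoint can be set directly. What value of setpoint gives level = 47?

setpoint = 12

Substituting into the flow equation gives flow = -setpoint - 27.
Substituting into the error equation gives error = -setpoint - 28.
level becomes setpoint + 35.
Solve setpoint + 35 = 47: setpoint = (47 - 35) / 1 = 12.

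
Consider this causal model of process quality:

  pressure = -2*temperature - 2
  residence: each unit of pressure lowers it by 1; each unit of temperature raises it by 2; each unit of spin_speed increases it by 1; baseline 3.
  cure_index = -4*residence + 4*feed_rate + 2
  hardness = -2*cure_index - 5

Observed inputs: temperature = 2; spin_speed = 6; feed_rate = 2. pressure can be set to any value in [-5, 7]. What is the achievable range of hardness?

23 to 119

Intervening on pressure fixes its value directly, overriding its dependence on temperature.
Substituting into the residence equation gives residence = -pressure + 13.
Substituting into the cure_index equation gives cure_index = 4*pressure - 42.
This gives hardness = -8*pressure + 79.
Linear in pressure, so extremes are at the endpoints: pressure = -5 gives hardness = 119; pressure = 7 gives hardness = 23.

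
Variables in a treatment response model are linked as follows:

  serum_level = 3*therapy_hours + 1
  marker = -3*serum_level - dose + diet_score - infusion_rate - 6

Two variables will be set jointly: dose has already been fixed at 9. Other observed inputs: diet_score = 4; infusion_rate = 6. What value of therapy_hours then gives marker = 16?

therapy_hours = -4

With dose held at 9:
Substituting into the marker equation gives marker = -9*therapy_hours - 20.
Solve -9*therapy_hours - 20 = 16: therapy_hours = (16 + 20) / -9 = -4.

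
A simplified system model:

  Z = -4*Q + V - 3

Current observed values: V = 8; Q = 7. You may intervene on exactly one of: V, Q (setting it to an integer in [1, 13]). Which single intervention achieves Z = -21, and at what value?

Intervening on V: with other inputs at their observed values, Z = V - 31. Solving for -21 gives V = 10, within [1, 13].
Intervening on Q: Z = -4*Q + 5. Reaching -21 requires Q = 13/2, not an integer.

set V = 10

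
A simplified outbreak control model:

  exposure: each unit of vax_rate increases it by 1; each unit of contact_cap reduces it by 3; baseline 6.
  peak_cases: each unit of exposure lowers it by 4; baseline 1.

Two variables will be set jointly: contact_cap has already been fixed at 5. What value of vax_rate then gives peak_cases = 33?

vax_rate = 1

With contact_cap held at 5:
Substituting into the exposure equation gives exposure = vax_rate - 9.
Substituting into the peak_cases equation gives peak_cases = -4*vax_rate + 37.
Solve -4*vax_rate + 37 = 33: vax_rate = (33 - 37) / -4 = 1.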